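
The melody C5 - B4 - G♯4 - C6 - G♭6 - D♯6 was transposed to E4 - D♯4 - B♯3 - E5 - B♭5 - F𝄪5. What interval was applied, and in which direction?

down a minor sixth

Take the first pair: C5 → E4. C to E spans 6 letter names, so the interval is some kind of sixth.
E4 to C5 is 8 semitones, which makes it a minor sixth; the second version is lower, so the direction is down.
Checking another pair — D#6 → F##5 — gives the same interval.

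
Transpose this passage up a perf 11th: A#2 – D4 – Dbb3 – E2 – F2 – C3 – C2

D#4 G5 Gbb4 A3 Bb3 F4 F3

A#2 becomes D#4
D4 becomes G5
Dbb3 becomes Gbb4
E2 becomes A3
F2 becomes Bb3
C3 becomes F4
C2 becomes F3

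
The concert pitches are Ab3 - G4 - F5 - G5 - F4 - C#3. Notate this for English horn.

The English horn sounds a perfect fifth below written, so the written part must be a perfect fifth above concert — transpose each note up.
Ab3 → Eb4
G4 → D5
F5 → C6
G5 → D6
F4 → C5
C#3 → G#3

Eb4 D5 C6 D6 C5 G#3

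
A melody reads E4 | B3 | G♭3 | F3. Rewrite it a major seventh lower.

E4 -> F3
B3 -> C3
Gb3 -> Abb2
F3 -> Gb2

F3 C3 Abb2 Gb2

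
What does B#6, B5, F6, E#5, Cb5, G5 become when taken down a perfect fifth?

E#6 E5 Bb5 A#4 Fb4 C5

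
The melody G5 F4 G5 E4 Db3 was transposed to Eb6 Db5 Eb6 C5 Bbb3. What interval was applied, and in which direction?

up a minor sixth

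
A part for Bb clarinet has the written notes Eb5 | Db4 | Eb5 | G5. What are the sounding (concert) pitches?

Db5 Cb4 Db5 F5

The Bb clarinet sounds a major second below written, so transpose each written note down a major second.
Eb5 becomes Db5
Db4 becomes Cb4
Eb5 becomes Db5
G5 becomes F5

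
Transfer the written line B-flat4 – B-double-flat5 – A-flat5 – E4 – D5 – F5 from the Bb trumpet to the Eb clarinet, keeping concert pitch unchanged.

F4 Fb5 Eb5 B3 A4 C5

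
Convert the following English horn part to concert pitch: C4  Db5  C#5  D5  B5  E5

Written C4 on the English horn sounds as F3, a perfect fifth lower; apply that shift to every note.
C4 to F3
Db5 to Gb4
C#5 to F#4
D5 to G4
B5 to E5
E5 to A4

F3 Gb4 F#4 G4 E5 A4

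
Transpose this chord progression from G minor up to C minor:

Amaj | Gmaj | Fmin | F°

Dmaj Cmaj Bbmin Bb°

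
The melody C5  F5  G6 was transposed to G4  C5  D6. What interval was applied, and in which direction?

From C5 to G4 is 4 letter names — a fourth of some quality.
G4 to C5 is 5 semitones, which makes it a perfect fourth; the second version is lower, so the direction is down.
Checking another pair — G6 → D6 — gives the same interval.

down a perfect fourth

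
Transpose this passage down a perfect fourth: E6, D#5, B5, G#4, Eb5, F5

B5 A#4 F#5 D#4 Bb4 C5

E6: a fourth down reaches B, and 5 semitones makes it B5.
D#5 down a perfect fourth is A#4.
B5 down a perfect fourth is F#5.
G#4 down a perfect fourth is D#4.
A perfect fourth down from Eb5 gives Bb4.
A perfect fourth down from F5 gives C5.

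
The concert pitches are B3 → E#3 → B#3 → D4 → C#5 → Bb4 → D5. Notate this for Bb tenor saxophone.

The Bb tenor saxophone sounds a major ninth below written, so the written part must be a major ninth above concert — transpose each note up.
B3 -> C#5
E#3 -> F##4
B#3 -> C##5
D4 -> E5
C#5 -> D#6
Bb4 -> C6
D5 -> E6

C#5 F##4 C##5 E5 D#6 C6 E6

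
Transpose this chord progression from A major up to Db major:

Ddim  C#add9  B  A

Gbdim Fadd9 Eb Db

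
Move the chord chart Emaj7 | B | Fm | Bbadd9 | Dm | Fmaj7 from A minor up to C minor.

A minor up to C minor is a minor third; each chord root moves by that interval while the quality stays the same.
Emaj7: root E up a minor third → G, giving Gmaj7.
B: root B up a minor third → D, giving D.
Fm: root F up a minor third → Ab, giving Abm.
Bbadd9: root Bb up a minor third → Db, giving Dbadd9.
Dm: root D up a minor third → F, giving Fm.
Fmaj7: root F up a minor third → Ab, giving Abmaj7.

Gmaj7 D Abm Dbadd9 Fm Abmaj7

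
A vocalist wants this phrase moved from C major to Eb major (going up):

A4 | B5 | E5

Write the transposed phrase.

From C up to Eb is a minor third; apply that to each pitch.
A4 -> C5
B5 -> D6
E5 -> G5

C5 D6 G5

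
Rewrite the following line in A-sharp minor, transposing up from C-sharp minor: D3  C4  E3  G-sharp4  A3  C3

B3 A4 C#4 E#5 F#4 A3

From C-sharp up to A-sharp is a major sixth; apply that to each pitch.
D3 becomes B3
C4 becomes A4
E3 becomes C#4
G#4 becomes E#5
A3 becomes F#4
C3 becomes A3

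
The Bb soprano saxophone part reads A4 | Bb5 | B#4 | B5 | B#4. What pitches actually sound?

Written C4 on the Bb soprano saxophone sounds as Bb3, a major second lower; apply that shift to every note.
A4 -> G4
Bb5 -> Ab5
B#4 -> A#4
B5 -> A5
B#4 -> A#4

G4 Ab5 A#4 A5 A#4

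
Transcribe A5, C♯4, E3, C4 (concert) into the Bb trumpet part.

Written C4 sounds as Bb3 on the Bb trumpet, so concert pitches are written a major second up.
A5 to B5
C#4 to D#4
E3 to F#3
C4 to D4

B5 D#4 F#3 D4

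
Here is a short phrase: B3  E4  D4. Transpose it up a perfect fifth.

F#4 B4 A4

A perfect fifth up from B3 gives F#4.
E4 up a perfect fifth is B4.
A perfect fifth up from D4 gives A4.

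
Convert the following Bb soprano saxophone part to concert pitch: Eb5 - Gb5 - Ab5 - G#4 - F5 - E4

The Bb soprano saxophone sounds a major second below written, so transpose each written note down a major second.
Eb5 gives Db5
Gb5 gives Fb5
Ab5 gives Gb5
G#4 gives F#4
F5 gives Eb5
E4 gives D4

Db5 Fb5 Gb5 F#4 Eb5 D4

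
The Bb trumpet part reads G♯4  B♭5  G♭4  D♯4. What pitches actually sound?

Written C4 on the Bb trumpet sounds as Bb3, a major second lower; apply that shift to every note.
G#4 becomes F#4
Bb5 becomes Ab5
Gb4 becomes Fb4
D#4 becomes C#4

F#4 Ab5 Fb4 C#4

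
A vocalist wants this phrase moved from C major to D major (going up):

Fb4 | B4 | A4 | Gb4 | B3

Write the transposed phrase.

C major to D major up is a major second, so every note moves up by that interval.
Fb4 -> Gb4
B4 -> C#5
A4 -> B4
Gb4 -> Ab4
B3 -> C#4

Gb4 C#5 B4 Ab4 C#4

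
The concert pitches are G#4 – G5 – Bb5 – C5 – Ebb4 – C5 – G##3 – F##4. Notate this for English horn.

Written C4 sounds as F3 on the English horn, so concert pitches are written a perfect fifth up.
G#4 -> D#5
G5 -> D6
Bb5 -> F6
C5 -> G5
Ebb4 -> Bbb4
C5 -> G5
G##3 -> D##4
F##4 -> C##5

D#5 D6 F6 G5 Bbb4 G5 D##4 C##5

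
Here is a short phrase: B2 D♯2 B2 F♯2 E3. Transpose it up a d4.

Eb3 G2 Eb3 Bb2 Ab3

B2 gives Eb3
D#2 gives G2
B2 gives Eb3
F#2 gives Bb2
E3 gives Ab3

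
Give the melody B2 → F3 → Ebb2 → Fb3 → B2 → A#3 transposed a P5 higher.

F#3 C4 Bbb2 Cb4 F#3 E#4

B2 -> F#3
F3 -> C4
Ebb2 -> Bbb2
Fb3 -> Cb4
B2 -> F#3
A#3 -> E#4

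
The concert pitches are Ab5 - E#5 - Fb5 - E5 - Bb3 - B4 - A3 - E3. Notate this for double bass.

Written C4 sounds as C3 on the double bass, so concert pitches are written a perfect octave up.
Ab5 gives Ab6
E#5 gives E#6
Fb5 gives Fb6
E5 gives E6
Bb3 gives Bb4
B4 gives B5
A3 gives A4
E3 gives E4

Ab6 E#6 Fb6 E6 Bb4 B5 A4 E4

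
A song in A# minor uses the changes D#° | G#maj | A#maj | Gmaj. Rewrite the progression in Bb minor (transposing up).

Eb° Abmaj Bbmaj Abbmaj

A# minor up to Bb minor is a diminished second; each chord root moves by that interval while the quality stays the same.
D#°: root D# up a diminished second → Eb, giving Eb°.
G#maj: root G# up a diminished second → Ab, giving Abmaj.
A#maj: root A# up a diminished second → Bb, giving Bbmaj.
Gmaj: root G up a diminished second → Abb, giving Abbmaj.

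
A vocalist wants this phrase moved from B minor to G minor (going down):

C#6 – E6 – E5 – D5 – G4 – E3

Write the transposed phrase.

A5 C6 C5 Bb4 Eb4 C3

From B down to G is a major third; apply that to each pitch.
C#6 becomes A5
E6 becomes C6
E5 becomes C5
D5 becomes Bb4
G4 becomes Eb4
E3 becomes C3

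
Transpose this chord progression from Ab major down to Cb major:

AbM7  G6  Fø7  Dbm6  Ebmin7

CbM7 Bb6 Abø7 Fbm6 Gbmin7

Ab major down to Cb major is a major sixth; each chord root moves by that interval while the quality stays the same.
AbM7: root Ab down a major sixth → Cb, giving CbM7.
G6: root G down a major sixth → Bb, giving Bb6.
Fø7: root F down a major sixth → Ab, giving Abø7.
Dbm6: root Db down a major sixth → Fb, giving Fbm6.
Ebmin7: root Eb down a major sixth → Gb, giving Gbmin7.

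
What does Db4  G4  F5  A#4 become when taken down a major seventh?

Db4 -> Ebb3
G4 -> Ab3
F5 -> Gb4
A#4 -> B3

Ebb3 Ab3 Gb4 B3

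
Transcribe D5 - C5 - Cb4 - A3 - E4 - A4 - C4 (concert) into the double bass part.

D6 C6 Cb5 A4 E5 A5 C5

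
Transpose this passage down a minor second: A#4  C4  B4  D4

G##4 B3 A#4 C#4

A#4 → G##4
C4 → B3
B4 → A#4
D4 → C#4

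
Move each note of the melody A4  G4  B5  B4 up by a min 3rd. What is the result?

A minor third up from A4 gives C5.
G4: a third up reaches B, and 3 semitones makes it Bb4.
A minor third up from B5 gives D6.
A minor third up from B4 gives D5.

C5 Bb4 D6 D5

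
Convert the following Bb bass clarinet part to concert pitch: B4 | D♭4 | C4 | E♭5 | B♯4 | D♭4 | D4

A3 Cb3 Bb2 Db4 A#3 Cb3 C3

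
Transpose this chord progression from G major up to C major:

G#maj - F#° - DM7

C#maj B° GM7

G major up to C major is a perfect fourth; each chord root moves by that interval while the quality stays the same.
G#maj: root G# up a perfect fourth → C#, giving C#maj.
F#°: root F# up a perfect fourth → B, giving B°.
DM7: root D up a perfect fourth → G, giving GM7.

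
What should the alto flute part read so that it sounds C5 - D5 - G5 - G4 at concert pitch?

Written C4 sounds as G3 on the alto flute, so concert pitches are written a perfect fourth up.
C5 becomes F5
D5 becomes G5
G5 becomes C6
G4 becomes C5

F5 G5 C6 C5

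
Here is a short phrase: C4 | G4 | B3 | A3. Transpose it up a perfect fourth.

F4 C5 E4 D4

C4 up a perfect fourth is F4.
A perfect fourth up from G4 gives C5.
A perfect fourth up from B3 gives E4.
A3 up a perfect fourth is D4.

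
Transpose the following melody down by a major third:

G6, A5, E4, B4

Eb6 F5 C4 G4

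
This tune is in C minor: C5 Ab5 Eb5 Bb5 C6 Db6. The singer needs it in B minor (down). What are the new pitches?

B4 G5 D5 A5 B5 C6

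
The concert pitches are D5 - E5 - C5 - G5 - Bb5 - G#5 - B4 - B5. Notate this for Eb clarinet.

The Eb clarinet sounds a minor third above written, so the written part must be a minor third below concert — transpose each note down.
D5 -> B4
E5 -> C#5
C5 -> A4
G5 -> E5
Bb5 -> G5
G#5 -> E#5
B4 -> G#4
B5 -> G#5

B4 C#5 A4 E5 G5 E#5 G#4 G#5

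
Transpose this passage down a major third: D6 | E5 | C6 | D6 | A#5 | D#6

Bb5 C5 Ab5 Bb5 F#5 B5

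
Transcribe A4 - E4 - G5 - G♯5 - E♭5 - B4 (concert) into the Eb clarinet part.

F#4 C#4 E5 E#5 C5 G#4

The Eb clarinet sounds a minor third above written, so the written part must be a minor third below concert — transpose each note down.
A4 -> F#4
E4 -> C#4
G5 -> E5
G#5 -> E#5
Eb5 -> C5
B4 -> G#4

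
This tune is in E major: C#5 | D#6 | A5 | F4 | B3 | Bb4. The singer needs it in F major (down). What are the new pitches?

D4 E5 Bb4 Gb3 C3 Cb4

From E down to F is a major seventh; apply that to each pitch.
C#5 -> D4
D#6 -> E5
A5 -> Bb4
F4 -> Gb3
B3 -> C3
Bb4 -> Cb4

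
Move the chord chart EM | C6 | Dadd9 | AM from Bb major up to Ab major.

DM Bb6 Cadd9 GM

Bb major up to Ab major is a minor seventh; each chord root moves by that interval while the quality stays the same.
EM: root E up a minor seventh → D, giving DM.
C6: root C up a minor seventh → Bb, giving Bb6.
Dadd9: root D up a minor seventh → C, giving Cadd9.
AM: root A up a minor seventh → G, giving GM.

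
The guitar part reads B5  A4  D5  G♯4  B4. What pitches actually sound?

The guitar sounds a perfect octave below written, so transpose each written note down a perfect octave.
B5 -> B4
A4 -> A3
D5 -> D4
G#4 -> G#3
B4 -> B3

B4 A3 D4 G#3 B3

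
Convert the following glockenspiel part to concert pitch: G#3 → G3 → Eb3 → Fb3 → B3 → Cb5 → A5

Written C4 on the glockenspiel sounds as C6, a perfect fifteenth higher; apply that shift to every note.
G#3 -> G#5
G3 -> G5
Eb3 -> Eb5
Fb3 -> Fb5
B3 -> B5
Cb5 -> Cb7
A5 -> A7

G#5 G5 Eb5 Fb5 B5 Cb7 A7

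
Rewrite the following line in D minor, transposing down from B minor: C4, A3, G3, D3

Eb3 C3 Bb2 F2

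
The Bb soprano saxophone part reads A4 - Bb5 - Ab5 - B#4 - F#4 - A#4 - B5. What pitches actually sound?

Written C4 on the Bb soprano saxophone sounds as Bb3, a major second lower; apply that shift to every note.
A4 gives G4
Bb5 gives Ab5
Ab5 gives Gb5
B#4 gives A#4
F#4 gives E4
A#4 gives G#4
B5 gives A5

G4 Ab5 Gb5 A#4 E4 G#4 A5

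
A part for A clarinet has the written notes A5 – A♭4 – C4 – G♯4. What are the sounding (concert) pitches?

F#5 F4 A3 E#4

The A clarinet sounds a minor third below written, so transpose each written note down a minor third.
A5 to F#5
Ab4 to F4
C4 to A3
G#4 to E#4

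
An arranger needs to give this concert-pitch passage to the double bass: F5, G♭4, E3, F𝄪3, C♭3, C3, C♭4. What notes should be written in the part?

F6 Gb5 E4 F##4 Cb4 C4 Cb5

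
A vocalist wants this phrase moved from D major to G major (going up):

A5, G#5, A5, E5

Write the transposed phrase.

D major to G major up is a perfect fourth, so every note moves up by that interval.
A5 → D6
G#5 → C#6
A5 → D6
E5 → A5

D6 C#6 D6 A5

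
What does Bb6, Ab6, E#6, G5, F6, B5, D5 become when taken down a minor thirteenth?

A minor thirteenth down from Bb6 gives D5.
A minor thirteenth down from Ab6 gives C5.
E#6 down a minor thirteenth is G##4.
G5: a thirteenth down reaches B, and 20 semitones makes it B3.
F6 down a minor thirteenth is A4.
A minor thirteenth down from B5 gives D#4.
D5: a thirteenth down reaches F, and 20 semitones makes it F#3.

D5 C5 G##4 B3 A4 D#4 F#3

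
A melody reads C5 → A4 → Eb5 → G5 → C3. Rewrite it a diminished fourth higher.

C5 -> Fb5
A4 -> Db5
Eb5 -> Abb5
G5 -> Cb6
C3 -> Fb3

Fb5 Db5 Abb5 Cb6 Fb3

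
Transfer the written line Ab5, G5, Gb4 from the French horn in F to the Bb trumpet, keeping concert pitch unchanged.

First find concert pitch: the French horn in F sounds a perfect fifth below written, so Ab5 G5 Gb4 sounds Db5 C5 Cb4.
Then write for Bb trumpet: it sounds a major second below written, so the part must be a major second above concert.
Db5 → Eb5
C5 → D5
Cb4 → Db4

Eb5 D5 Db4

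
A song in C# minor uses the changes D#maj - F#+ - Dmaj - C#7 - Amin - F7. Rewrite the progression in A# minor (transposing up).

B#maj D#+ Bmaj A#7 F#min D7

C# minor up to A# minor is a major sixth; each chord root moves by that interval while the quality stays the same.
D#maj: root D# up a major sixth → B#, giving B#maj.
F#+: root F# up a major sixth → D#, giving D#+.
Dmaj: root D up a major sixth → B, giving Bmaj.
C#7: root C# up a major sixth → A#, giving A#7.
Amin: root A up a major sixth → F#, giving F#min.
F7: root F up a major sixth → D, giving D7.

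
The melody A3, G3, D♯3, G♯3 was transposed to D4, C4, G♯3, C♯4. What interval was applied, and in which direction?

Take the first pair: A3 → D4. A to D spans 4 letter names, so the interval is some kind of fourth.
A3 to D4 is 5 semitones, which makes it a perfect fourth; the second version is higher, so the direction is up.
Checking another pair — G#3 → C#4 — gives the same interval.

up a perfect fourth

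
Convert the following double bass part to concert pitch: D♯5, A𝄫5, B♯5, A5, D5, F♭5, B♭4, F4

D#4 Abb4 B#4 A4 D4 Fb4 Bb3 F3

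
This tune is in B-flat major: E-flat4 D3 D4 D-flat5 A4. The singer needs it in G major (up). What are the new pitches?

C5 B3 B4 Bb5 F#5

B-flat major to G major up is a major sixth, so every note moves up by that interval.
Eb4 becomes C5
D3 becomes B3
D4 becomes B4
Db5 becomes Bb5
A4 becomes F#5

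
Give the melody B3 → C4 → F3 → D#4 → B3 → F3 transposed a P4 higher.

B3: a fourth up reaches E, and 5 semitones makes it E4.
A perfect fourth up from C4 gives F4.
F3: a fourth up reaches B, and 5 semitones makes it Bb3.
D#4: a fourth up reaches G, and 5 semitones makes it G#4.
B3: a fourth up reaches E, and 5 semitones makes it E4.
F3: a fourth up reaches B, and 5 semitones makes it Bb3.

E4 F4 Bb3 G#4 E4 Bb3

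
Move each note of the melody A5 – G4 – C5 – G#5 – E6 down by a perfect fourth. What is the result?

A5 → E5
G4 → D4
C5 → G4
G#5 → D#5
E6 → B5

E5 D4 G4 D#5 B5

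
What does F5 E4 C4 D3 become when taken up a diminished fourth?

Bbb5 Ab4 Fb4 Gb3

F5 up a diminished fourth is Bbb5.
E4: a fourth up reaches A, and 4 semitones makes it Ab4.
C4 up a diminished fourth is Fb4.
D3 up a diminished fourth is Gb3.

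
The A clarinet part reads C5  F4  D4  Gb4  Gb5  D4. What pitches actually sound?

Written C4 on the A clarinet sounds as A3, a minor third lower; apply that shift to every note.
C5 becomes A4
F4 becomes D4
D4 becomes B3
Gb4 becomes Eb4
Gb5 becomes Eb5
D4 becomes B3

A4 D4 B3 Eb4 Eb5 B3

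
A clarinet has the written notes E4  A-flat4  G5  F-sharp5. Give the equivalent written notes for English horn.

G#4 C5 B5 A#5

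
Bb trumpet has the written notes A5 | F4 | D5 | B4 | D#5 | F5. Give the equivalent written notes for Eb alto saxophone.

First find concert pitch: the Bb trumpet sounds a major second below written, so A5 F4 D5 B4 D#5 F5 sounds G5 Eb4 C5 A4 C#5 Eb5.
Then write for Eb alto saxophone: it sounds a major sixth below written, so the part must be a major sixth above concert.
G5 → E6
Eb4 → C5
C5 → A5
A4 → F#5
C#5 → A#5
Eb5 → C6

E6 C5 A5 F#5 A#5 C6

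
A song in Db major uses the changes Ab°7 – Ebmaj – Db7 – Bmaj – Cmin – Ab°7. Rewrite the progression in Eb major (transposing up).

Db major up to Eb major is a major second; each chord root moves by that interval while the quality stays the same.
Ab°7: root Ab up a major second → Bb, giving Bb°7.
Ebmaj: root Eb up a major second → F, giving Fmaj.
Db7: root Db up a major second → Eb, giving Eb7.
Bmaj: root B up a major second → C#, giving C#maj.
Cmin: root C up a major second → D, giving Dmin.
Ab°7: root Ab up a major second → Bb, giving Bb°7.

Bb°7 Fmaj Eb7 C#maj Dmin Bb°7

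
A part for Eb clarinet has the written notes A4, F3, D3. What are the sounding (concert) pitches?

The Eb clarinet sounds a minor third above written, so transpose each written note up a minor third.
A4 -> C5
F3 -> Ab3
D3 -> F3

C5 Ab3 F3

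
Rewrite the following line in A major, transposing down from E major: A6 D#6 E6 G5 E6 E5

E major to A major down is a perfect fifth, so every note moves down by that interval.
A6 -> D6
D#6 -> G#5
E6 -> A5
G5 -> C5
E6 -> A5
E5 -> A4

D6 G#5 A5 C5 A5 A4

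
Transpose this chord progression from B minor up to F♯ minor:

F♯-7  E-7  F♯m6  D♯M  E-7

B minor up to F♯ minor is a perfect fifth; each chord root moves by that interval while the quality stays the same.
F♯-7: root F♯ up a perfect fifth → C#, giving C#-7.
E-7: root E up a perfect fifth → B, giving B-7.
F♯m6: root F♯ up a perfect fifth → C#, giving C#m6.
D♯M: root D♯ up a perfect fifth → A#, giving A#M.
E-7: root E up a perfect fifth → B, giving B-7.

C#-7 B-7 C#m6 A#M B-7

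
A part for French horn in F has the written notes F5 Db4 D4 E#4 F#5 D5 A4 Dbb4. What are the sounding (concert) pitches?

The French horn in F sounds a perfect fifth below written, so transpose each written note down a perfect fifth.
F5 becomes Bb4
Db4 becomes Gb3
D4 becomes G3
E#4 becomes A#3
F#5 becomes B4
D5 becomes G4
A4 becomes D4
Dbb4 becomes Gbb3

Bb4 Gb3 G3 A#3 B4 G4 D4 Gbb3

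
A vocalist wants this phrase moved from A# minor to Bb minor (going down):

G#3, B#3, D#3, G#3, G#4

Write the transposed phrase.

Ab2 C3 Eb2 Ab2 Ab3

From A# down to Bb is an augmented seventh; apply that to each pitch.
G#3 → Ab2
B#3 → C3
D#3 → Eb2
G#3 → Ab2
G#4 → Ab3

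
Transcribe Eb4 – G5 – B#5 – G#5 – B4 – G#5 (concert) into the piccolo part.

Eb3 G4 B#4 G#4 B3 G#4

Written C4 sounds as C5 on the piccolo, so concert pitches are written a perfect octave down.
Eb4 to Eb3
G5 to G4
B#5 to B#4
G#5 to G#4
B4 to B3
G#5 to G#4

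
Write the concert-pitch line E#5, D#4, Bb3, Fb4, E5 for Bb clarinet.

Written C4 sounds as Bb3 on the Bb clarinet, so concert pitches are written a major second up.
E#5 -> F##5
D#4 -> E#4
Bb3 -> C4
Fb4 -> Gb4
E5 -> F#5

F##5 E#4 C4 Gb4 F#5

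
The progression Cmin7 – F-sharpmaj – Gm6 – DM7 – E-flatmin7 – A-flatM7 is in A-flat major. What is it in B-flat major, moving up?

Dmin7 G#maj Am6 EM7 Fmin7 BbM7

A-flat major up to B-flat major is a major second; each chord root moves by that interval while the quality stays the same.
Cmin7: root C up a major second → D, giving Dmin7.
F-sharpmaj: root F-sharp up a major second → G#, giving G#maj.
Gm6: root G up a major second → A, giving Am6.
DM7: root D up a major second → E, giving EM7.
E-flatmin7: root E-flat up a major second → F, giving Fmin7.
A-flatM7: root A-flat up a major second → Bb, giving BbM7.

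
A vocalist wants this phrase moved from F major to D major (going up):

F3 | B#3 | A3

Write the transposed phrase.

D4 G##4 F#4

From F up to D is a major sixth; apply that to each pitch.
F3 becomes D4
B#3 becomes G##4
A3 becomes F#4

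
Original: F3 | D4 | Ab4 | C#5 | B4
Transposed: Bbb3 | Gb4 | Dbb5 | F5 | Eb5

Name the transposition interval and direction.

up a diminished fourth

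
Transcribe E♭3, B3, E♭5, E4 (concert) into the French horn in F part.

The French horn in F sounds a perfect fifth below written, so the written part must be a perfect fifth above concert — transpose each note up.
Eb3 becomes Bb3
B3 becomes F#4
Eb5 becomes Bb5
E4 becomes B4

Bb3 F#4 Bb5 B4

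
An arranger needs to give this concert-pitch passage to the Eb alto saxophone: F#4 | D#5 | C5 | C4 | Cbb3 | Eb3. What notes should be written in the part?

Written C4 sounds as Eb3 on the Eb alto saxophone, so concert pitches are written a major sixth up.
F#4 to D#5
D#5 to B#5
C5 to A5
C4 to A4
Cbb3 to Abb3
Eb3 to C4

D#5 B#5 A5 A4 Abb3 C4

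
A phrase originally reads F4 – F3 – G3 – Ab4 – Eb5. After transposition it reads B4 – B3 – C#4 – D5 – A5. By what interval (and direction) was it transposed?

up an augmented fourth

Take the first pair: F4 → B4. F to B spans 4 letter names, so the interval is some kind of fourth.
F4 to B4 is 6 semitones, which makes it an augmented fourth; the second version is higher, so the direction is up.
Checking another pair — Eb5 → A5 — gives the same interval.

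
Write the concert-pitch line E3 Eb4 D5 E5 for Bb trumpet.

The Bb trumpet sounds a major second below written, so the written part must be a major second above concert — transpose each note up.
E3 -> F#3
Eb4 -> F4
D5 -> E5
E5 -> F#5

F#3 F4 E5 F#5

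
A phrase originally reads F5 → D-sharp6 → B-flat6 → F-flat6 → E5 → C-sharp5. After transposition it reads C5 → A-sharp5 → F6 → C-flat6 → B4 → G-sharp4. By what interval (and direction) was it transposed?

down a perfect fourth

Take the first pair: F5 → C5. F to C spans 4 letter names, so the interval is some kind of fourth.
C5 to F5 is 5 semitones, which makes it a perfect fourth; the second version is lower, so the direction is down.
Checking another pair — C#5 → G#4 — gives the same interval.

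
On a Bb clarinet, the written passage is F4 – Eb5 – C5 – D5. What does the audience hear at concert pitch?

Eb4 Db5 Bb4 C5

The Bb clarinet sounds a major second below written, so transpose each written note down a major second.
F4 gives Eb4
Eb5 gives Db5
C5 gives Bb4
D5 gives C5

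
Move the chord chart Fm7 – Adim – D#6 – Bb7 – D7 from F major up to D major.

F major up to D major is a major sixth; each chord root moves by that interval while the quality stays the same.
Fm7: root F up a major sixth → D, giving Dm7.
Adim: root A up a major sixth → F#, giving F#dim.
D#6: root D# up a major sixth → B#, giving B#6.
Bb7: root Bb up a major sixth → G, giving G7.
D7: root D up a major sixth → B, giving B7.

Dm7 F#dim B#6 G7 B7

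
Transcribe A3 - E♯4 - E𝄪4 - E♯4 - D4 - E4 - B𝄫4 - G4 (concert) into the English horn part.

E4 B#4 B##4 B#4 A4 B4 Fb5 D5

The English horn sounds a perfect fifth below written, so the written part must be a perfect fifth above concert — transpose each note up.
A3 gives E4
E#4 gives B#4
E##4 gives B##4
E#4 gives B#4
D4 gives A4
E4 gives B4
Bbb4 gives Fb5
G4 gives D5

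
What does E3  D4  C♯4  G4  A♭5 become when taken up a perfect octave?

E3 gives E4
D4 gives D5
C#4 gives C#5
G4 gives G5
Ab5 gives Ab6

E4 D5 C#5 G5 Ab6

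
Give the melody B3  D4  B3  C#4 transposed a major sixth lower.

B3 down a major sixth is D3.
D4 down a major sixth is F3.
B3: a sixth down reaches D, and 9 semitones makes it D3.
A major sixth down from C#4 gives E3.

D3 F3 D3 E3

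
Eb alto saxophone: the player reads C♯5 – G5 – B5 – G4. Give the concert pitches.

E4 Bb4 D5 Bb3

Written C4 on the Eb alto saxophone sounds as Eb3, a major sixth lower; apply that shift to every note.
C#5 → E4
G5 → Bb4
B5 → D5
G4 → Bb3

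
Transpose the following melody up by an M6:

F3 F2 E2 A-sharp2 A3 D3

A major sixth up from F3 gives D4.
A major sixth up from F2 gives D3.
E2 up a major sixth is C#3.
A#2 up a major sixth is F##3.
A major sixth up from A3 gives F#4.
D3: a sixth up reaches B, and 9 semitones makes it B3.

D4 D3 C#3 F##3 F#4 B3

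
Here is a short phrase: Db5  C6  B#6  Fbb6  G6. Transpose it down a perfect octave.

Db5 gives Db4
C6 gives C5
B#6 gives B#5
Fbb6 gives Fbb5
G6 gives G5

Db4 C5 B#5 Fbb5 G5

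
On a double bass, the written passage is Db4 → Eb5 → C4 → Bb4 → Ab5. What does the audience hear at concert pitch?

Db3 Eb4 C3 Bb3 Ab4

The double bass sounds a perfect octave below written, so transpose each written note down a perfect octave.
Db4 becomes Db3
Eb5 becomes Eb4
C4 becomes C3
Bb4 becomes Bb3
Ab5 becomes Ab4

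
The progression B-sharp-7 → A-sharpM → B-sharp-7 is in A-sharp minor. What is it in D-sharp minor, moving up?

E#-7 D#M E#-7

A-sharp minor up to D-sharp minor is a perfect fourth; each chord root moves by that interval while the quality stays the same.
B-sharp-7: root B-sharp up a perfect fourth → E#, giving E#-7.
A-sharpM: root A-sharp up a perfect fourth → D#, giving D#M.
B-sharp-7: root B-sharp up a perfect fourth → E#, giving E#-7.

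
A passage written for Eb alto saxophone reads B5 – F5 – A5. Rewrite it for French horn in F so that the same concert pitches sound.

A5 Eb5 G5

First find concert pitch: the Eb alto saxophone sounds a major sixth below written, so B5 F5 A5 sounds D5 Ab4 C5.
Then write for French horn in F: it sounds a perfect fifth below written, so the part must be a perfect fifth above concert.
D5 → A5
Ab4 → Eb5
C5 → G5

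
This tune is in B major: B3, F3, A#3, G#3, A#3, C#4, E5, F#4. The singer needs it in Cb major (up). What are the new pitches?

Cb4 Gbb3 Bb3 Ab3 Bb3 Db4 Fb5 Gb4

B major to Cb major up is a diminished second, so every note moves up by that interval.
B3 -> Cb4
F3 -> Gbb3
A#3 -> Bb3
G#3 -> Ab3
A#3 -> Bb3
C#4 -> Db4
E5 -> Fb5
F#4 -> Gb4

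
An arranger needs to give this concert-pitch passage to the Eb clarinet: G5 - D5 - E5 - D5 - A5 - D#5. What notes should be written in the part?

E5 B4 C#5 B4 F#5 B#4

The Eb clarinet sounds a minor third above written, so the written part must be a minor third below concert — transpose each note down.
G5 gives E5
D5 gives B4
E5 gives C#5
D5 gives B4
A5 gives F#5
D#5 gives B#4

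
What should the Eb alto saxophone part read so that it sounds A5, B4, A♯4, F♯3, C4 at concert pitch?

Written C4 sounds as Eb3 on the Eb alto saxophone, so concert pitches are written a major sixth up.
A5 gives F#6
B4 gives G#5
A#4 gives F##5
F#3 gives D#4
C4 gives A4

F#6 G#5 F##5 D#4 A4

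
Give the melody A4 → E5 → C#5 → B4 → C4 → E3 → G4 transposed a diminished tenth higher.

Cb6 Gb6 Eb6 Db6 Ebb5 Gb4 Bbb5

A diminished tenth up from A4 gives Cb6.
A diminished tenth up from E5 gives Gb6.
C#5 up a diminished tenth is Eb6.
A diminished tenth up from B4 gives Db6.
A diminished tenth up from C4 gives Ebb5.
A diminished tenth up from E3 gives Gb4.
G4 up a diminished tenth is Bbb5.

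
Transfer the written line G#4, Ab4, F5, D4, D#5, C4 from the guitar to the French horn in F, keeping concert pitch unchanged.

D#4 Eb4 C5 A3 A#4 G3

First find concert pitch: the guitar sounds a perfect octave below written, so G#4 Ab4 F5 D4 D#5 C4 sounds G#3 Ab3 F4 D3 D#4 C3.
Then write for French horn in F: it sounds a perfect fifth below written, so the part must be a perfect fifth above concert.
G#3 → D#4
Ab3 → Eb4
F4 → C5
D3 → A3
D#4 → A#4
C3 → G3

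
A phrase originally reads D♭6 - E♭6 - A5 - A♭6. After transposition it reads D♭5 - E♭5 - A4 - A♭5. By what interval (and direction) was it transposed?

From Db6 to Db5 is 8 letter names — an octave of some quality.
Db5 to Db6 is 12 semitones, which makes it a perfect octave; the second version is lower, so the direction is down.
Checking another pair — Ab6 → Ab5 — gives the same interval.

down a perfect octave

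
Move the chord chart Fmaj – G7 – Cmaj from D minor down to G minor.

Bbmaj C7 Fmaj

D minor down to G minor is a perfect fifth; each chord root moves by that interval while the quality stays the same.
Fmaj: root F down a perfect fifth → Bb, giving Bbmaj.
G7: root G down a perfect fifth → C, giving C7.
Cmaj: root C down a perfect fifth → F, giving Fmaj.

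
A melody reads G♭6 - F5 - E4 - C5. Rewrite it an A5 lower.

Cbb6 Bbb4 Ab3 Fb4

Gb6 gives Cbb6
F5 gives Bbb4
E4 gives Ab3
C5 gives Fb4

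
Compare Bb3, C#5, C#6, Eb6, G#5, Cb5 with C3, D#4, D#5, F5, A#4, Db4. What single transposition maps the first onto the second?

down a minor seventh

From Bb3 to C3 is 7 letter names — a seventh of some quality.
C3 to Bb3 is 10 semitones, which makes it a minor seventh; the second version is lower, so the direction is down.
Checking another pair — Cb5 → Db4 — gives the same interval.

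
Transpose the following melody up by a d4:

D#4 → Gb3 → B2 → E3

G4 Cbb4 Eb3 Ab3

D#4 up a diminished fourth is G4.
Gb3 up a diminished fourth is Cbb4.
B2: a fourth up reaches E, and 4 semitones makes it Eb3.
E3: a fourth up reaches A, and 4 semitones makes it Ab3.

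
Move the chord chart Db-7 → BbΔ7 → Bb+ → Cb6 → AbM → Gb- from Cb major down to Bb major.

C-7 AΔ7 A+ Bb6 GM F-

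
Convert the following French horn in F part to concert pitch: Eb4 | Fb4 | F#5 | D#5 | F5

Ab3 Bbb3 B4 G#4 Bb4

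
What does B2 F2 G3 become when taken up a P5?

B2 gives F#3
F2 gives C3
G3 gives D4

F#3 C3 D4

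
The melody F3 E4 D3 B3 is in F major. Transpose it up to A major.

A3 G#4 F#3 D#4

From F up to A is a major third; apply that to each pitch.
F3 to A3
E4 to G#4
D3 to F#3
B3 to D#4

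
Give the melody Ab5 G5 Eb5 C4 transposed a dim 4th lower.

Ab5: a fourth down reaches E, and 4 semitones makes it E5.
G5: a fourth down reaches D, and 4 semitones makes it D#5.
Eb5: a fourth down reaches B, and 4 semitones makes it B4.
A diminished fourth down from C4 gives G#3.

E5 D#5 B4 G#3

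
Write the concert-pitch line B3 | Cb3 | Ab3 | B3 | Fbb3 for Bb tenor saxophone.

C#5 Db4 Bb4 C#5 Gbb4

Written C4 sounds as Bb2 on the Bb tenor saxophone, so concert pitches are written a major ninth up.
B3 to C#5
Cb3 to Db4
Ab3 to Bb4
B3 to C#5
Fbb3 to Gbb4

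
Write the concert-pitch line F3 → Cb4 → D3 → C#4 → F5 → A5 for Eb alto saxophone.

The Eb alto saxophone sounds a major sixth below written, so the written part must be a major sixth above concert — transpose each note up.
F3 to D4
Cb4 to Ab4
D3 to B3
C#4 to A#4
F5 to D6
A5 to F#6

D4 Ab4 B3 A#4 D6 F#6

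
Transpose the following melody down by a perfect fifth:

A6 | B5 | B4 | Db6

A6 becomes D6
B5 becomes E5
B4 becomes E4
Db6 becomes Gb5

D6 E5 E4 Gb5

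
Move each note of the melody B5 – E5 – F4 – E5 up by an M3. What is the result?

D#6 G#5 A4 G#5

B5 → D#6
E5 → G#5
F4 → A4
E5 → G#5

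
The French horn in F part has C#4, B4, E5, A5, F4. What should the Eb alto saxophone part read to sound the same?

D#4 C#5 F#5 B5 G4

First find concert pitch: the French horn in F sounds a perfect fifth below written, so C#4 B4 E5 A5 F4 sounds F#3 E4 A4 D5 Bb3.
Then write for Eb alto saxophone: it sounds a major sixth below written, so the part must be a major sixth above concert.
F#3 → D#4
E4 → C#5
A4 → F#5
D5 → B5
Bb3 → G4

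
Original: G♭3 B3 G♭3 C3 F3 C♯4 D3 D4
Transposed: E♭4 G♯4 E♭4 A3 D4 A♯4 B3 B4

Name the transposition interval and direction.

up a major sixth

From Gb3 to Eb4 is 6 letter names — a sixth of some quality.
Gb3 to Eb4 is 9 semitones, which makes it a major sixth; the second version is higher, so the direction is up.
Checking another pair — D4 → B4 — gives the same interval.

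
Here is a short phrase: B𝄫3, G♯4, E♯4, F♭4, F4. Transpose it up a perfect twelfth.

Fb5 D#6 B#5 Cb6 C6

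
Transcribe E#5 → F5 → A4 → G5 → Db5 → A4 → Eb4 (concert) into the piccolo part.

E#4 F4 A3 G4 Db4 A3 Eb3

Written C4 sounds as C5 on the piccolo, so concert pitches are written a perfect octave down.
E#5 becomes E#4
F5 becomes F4
A4 becomes A3
G5 becomes G4
Db5 becomes Db4
A4 becomes A3
Eb4 becomes Eb3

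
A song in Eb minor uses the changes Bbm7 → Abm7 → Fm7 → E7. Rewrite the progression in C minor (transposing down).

Eb minor down to C minor is a minor third; each chord root moves by that interval while the quality stays the same.
Bbm7: root Bb down a minor third → G, giving Gm7.
Abm7: root Ab down a minor third → F, giving Fm7.
Fm7: root F down a minor third → D, giving Dm7.
E7: root E down a minor third → C#, giving C#7.

Gm7 Fm7 Dm7 C#7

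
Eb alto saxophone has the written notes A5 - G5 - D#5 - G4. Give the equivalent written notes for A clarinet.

First find concert pitch: the Eb alto saxophone sounds a major sixth below written, so A5 G5 D#5 G4 sounds C5 Bb4 F#4 Bb3.
Then write for A clarinet: it sounds a minor third below written, so the part must be a minor third above concert.
C5 → Eb5
Bb4 → Db5
F#4 → A4
Bb3 → Db4

Eb5 Db5 A4 Db4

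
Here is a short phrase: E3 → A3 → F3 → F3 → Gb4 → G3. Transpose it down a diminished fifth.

A#2 D#3 B2 B2 C4 C#3

E3: a fifth down reaches A, and 6 semitones makes it A#2.
A3: a fifth down reaches D, and 6 semitones makes it D#3.
F3 down a diminished fifth is B2.
F3 down a diminished fifth is B2.
Gb4: a fifth down reaches C, and 6 semitones makes it C4.
G3 down a diminished fifth is C#3.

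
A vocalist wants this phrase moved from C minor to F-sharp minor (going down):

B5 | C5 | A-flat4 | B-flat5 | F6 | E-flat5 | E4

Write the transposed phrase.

E#5 F#4 D4 E5 B5 A4 A#3

C minor to F-sharp minor down is a diminished fifth, so every note moves down by that interval.
B5 → E#5
C5 → F#4
Ab4 → D4
Bb5 → E5
F6 → B5
Eb5 → A4
E4 → A#3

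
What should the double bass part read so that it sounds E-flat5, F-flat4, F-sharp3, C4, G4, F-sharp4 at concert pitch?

Written C4 sounds as C3 on the double bass, so concert pitches are written a perfect octave up.
Eb5 -> Eb6
Fb4 -> Fb5
F#3 -> F#4
C4 -> C5
G4 -> G5
F#4 -> F#5

Eb6 Fb5 F#4 C5 G5 F#5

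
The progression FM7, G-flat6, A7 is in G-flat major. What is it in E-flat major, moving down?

DM7 Eb6 F#7

G-flat major down to E-flat major is a minor third; each chord root moves by that interval while the quality stays the same.
FM7: root F down a minor third → D, giving DM7.
G-flat6: root G-flat down a minor third → Eb, giving Eb6.
A7: root A down a minor third → F#, giving F#7.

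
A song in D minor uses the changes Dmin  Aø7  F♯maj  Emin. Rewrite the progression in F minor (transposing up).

D minor up to F minor is a minor third; each chord root moves by that interval while the quality stays the same.
Dmin: root D up a minor third → F, giving Fmin.
Aø7: root A up a minor third → C, giving Cø7.
F♯maj: root F♯ up a minor third → A, giving Amaj.
Emin: root E up a minor third → G, giving Gmin.

Fmin Cø7 Amaj Gmin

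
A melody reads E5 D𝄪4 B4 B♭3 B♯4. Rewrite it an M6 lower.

G4 F##3 D4 Db3 D#4

A major sixth down from E5 gives G4.
D##4 down a major sixth is F##3.
A major sixth down from B4 gives D4.
Bb3: a sixth down reaches D, and 9 semitones makes it Db3.
B#4: a sixth down reaches D, and 9 semitones makes it D#4.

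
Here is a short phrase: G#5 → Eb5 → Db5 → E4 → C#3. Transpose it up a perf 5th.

D#6 Bb5 Ab5 B4 G#3

G#5 gives D#6
Eb5 gives Bb5
Db5 gives Ab5
E4 gives B4
C#3 gives G#3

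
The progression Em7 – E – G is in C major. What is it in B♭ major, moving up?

C major up to B♭ major is a minor seventh; each chord root moves by that interval while the quality stays the same.
Em7: root E up a minor seventh → D, giving Dm7.
E: root E up a minor seventh → D, giving D.
G: root G up a minor seventh → F, giving F.

Dm7 D F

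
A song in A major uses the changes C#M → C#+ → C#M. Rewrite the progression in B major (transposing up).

D#M D#+ D#M

A major up to B major is a major second; each chord root moves by that interval while the quality stays the same.
C#M: root C# up a major second → D#, giving D#M.
C#+: root C# up a major second → D#, giving D#+.
C#M: root C# up a major second → D#, giving D#M.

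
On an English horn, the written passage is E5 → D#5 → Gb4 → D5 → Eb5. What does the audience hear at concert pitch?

A4 G#4 Cb4 G4 Ab4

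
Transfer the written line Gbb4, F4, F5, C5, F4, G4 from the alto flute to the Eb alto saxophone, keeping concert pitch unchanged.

First find concert pitch: the alto flute sounds a perfect fourth below written, so Gbb4 F4 F5 C5 F4 G4 sounds Dbb4 C4 C5 G4 C4 D4.
Then write for Eb alto saxophone: it sounds a major sixth below written, so the part must be a major sixth above concert.
Dbb4 → Bbb4
C4 → A4
C5 → A5
G4 → E5
C4 → A4
D4 → B4

Bbb4 A4 A5 E5 A4 B4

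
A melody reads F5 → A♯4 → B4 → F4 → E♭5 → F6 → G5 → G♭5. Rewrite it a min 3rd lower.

D5 F##4 G#4 D4 C5 D6 E5 Eb5

F5 gives D5
A#4 gives F##4
B4 gives G#4
F4 gives D4
Eb5 gives C5
F6 gives D6
G5 gives E5
Gb5 gives Eb5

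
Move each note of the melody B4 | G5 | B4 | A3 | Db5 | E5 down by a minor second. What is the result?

B4 down a minor second is A#4.
G5 down a minor second is F#5.
B4 down a minor second is A#4.
A3: a second down reaches G, and 1 semitone makes it G#3.
Db5: a second down reaches C, and 1 semitone makes it C5.
A minor second down from E5 gives D#5.

A#4 F#5 A#4 G#3 C5 D#5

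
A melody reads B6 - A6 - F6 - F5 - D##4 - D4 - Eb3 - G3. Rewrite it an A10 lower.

An augmented tenth down from B6 gives Gb5.
A6: a tenth down reaches F, and 17 semitones makes it Fb5.
F6: a tenth down reaches D, and 17 semitones makes it Dbb5.
An augmented tenth down from F5 gives Dbb4.
D##4 down an augmented tenth is B2.
An augmented tenth down from D4 gives Bbb2.
Eb3 down an augmented tenth is Cbb2.
An augmented tenth down from G3 gives Ebb2.

Gb5 Fb5 Dbb5 Dbb4 B2 Bbb2 Cbb2 Ebb2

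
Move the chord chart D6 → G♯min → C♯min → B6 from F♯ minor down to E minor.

C6 F#min Bmin A6

F♯ minor down to E minor is a major second; each chord root moves by that interval while the quality stays the same.
D6: root D down a major second → C, giving C6.
G♯min: root G♯ down a major second → F#, giving F#min.
C♯min: root C♯ down a major second → B, giving Bmin.
B6: root B down a major second → A, giving A6.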